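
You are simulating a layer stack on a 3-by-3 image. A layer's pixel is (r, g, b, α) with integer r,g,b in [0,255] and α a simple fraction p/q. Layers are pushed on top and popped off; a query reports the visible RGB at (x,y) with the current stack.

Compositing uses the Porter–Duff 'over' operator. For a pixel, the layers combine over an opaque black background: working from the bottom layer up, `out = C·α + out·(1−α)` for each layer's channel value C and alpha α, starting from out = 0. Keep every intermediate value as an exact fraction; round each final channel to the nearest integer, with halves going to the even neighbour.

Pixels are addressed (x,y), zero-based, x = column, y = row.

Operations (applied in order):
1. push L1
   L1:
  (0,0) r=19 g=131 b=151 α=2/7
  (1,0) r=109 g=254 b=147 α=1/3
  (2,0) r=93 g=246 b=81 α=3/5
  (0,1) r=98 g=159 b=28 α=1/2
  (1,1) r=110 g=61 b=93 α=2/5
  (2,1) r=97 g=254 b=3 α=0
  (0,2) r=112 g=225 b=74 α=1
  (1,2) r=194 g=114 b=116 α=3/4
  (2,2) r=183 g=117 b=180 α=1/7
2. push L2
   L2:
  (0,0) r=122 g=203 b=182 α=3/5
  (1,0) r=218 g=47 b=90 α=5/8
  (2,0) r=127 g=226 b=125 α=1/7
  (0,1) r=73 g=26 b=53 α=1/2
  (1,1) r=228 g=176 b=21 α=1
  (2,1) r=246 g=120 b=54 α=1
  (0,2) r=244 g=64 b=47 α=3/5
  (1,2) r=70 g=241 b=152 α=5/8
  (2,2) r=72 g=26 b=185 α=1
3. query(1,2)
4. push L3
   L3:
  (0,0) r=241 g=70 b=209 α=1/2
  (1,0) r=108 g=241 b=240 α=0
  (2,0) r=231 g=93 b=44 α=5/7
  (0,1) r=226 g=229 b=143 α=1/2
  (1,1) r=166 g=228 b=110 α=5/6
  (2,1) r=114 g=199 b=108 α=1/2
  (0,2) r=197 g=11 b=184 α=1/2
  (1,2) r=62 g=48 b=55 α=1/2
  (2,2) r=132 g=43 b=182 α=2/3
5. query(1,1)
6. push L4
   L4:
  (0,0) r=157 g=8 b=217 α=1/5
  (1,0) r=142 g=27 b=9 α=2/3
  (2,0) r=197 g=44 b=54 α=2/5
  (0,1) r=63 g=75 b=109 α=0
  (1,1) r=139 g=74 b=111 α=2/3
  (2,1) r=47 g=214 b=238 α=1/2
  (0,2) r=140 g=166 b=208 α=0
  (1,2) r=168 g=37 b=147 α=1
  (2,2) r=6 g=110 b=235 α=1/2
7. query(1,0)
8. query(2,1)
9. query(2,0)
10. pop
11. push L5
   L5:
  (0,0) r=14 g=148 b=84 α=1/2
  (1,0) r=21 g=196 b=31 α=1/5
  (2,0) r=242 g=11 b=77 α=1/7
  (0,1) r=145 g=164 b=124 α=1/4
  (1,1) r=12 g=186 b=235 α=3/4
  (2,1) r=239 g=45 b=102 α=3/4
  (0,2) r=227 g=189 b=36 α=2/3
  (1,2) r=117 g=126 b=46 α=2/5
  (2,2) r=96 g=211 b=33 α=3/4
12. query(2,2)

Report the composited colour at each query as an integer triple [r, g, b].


(1,2) stack=L1,L2; from [0,0,0]:
L1 α=3/4: [291/2, 171/2, 87]
L2 α=5/8: [1573/16, 2923/16, 1021/8]
→ [98, 183, 128]

(1,1) stack=L1,L2,L3; from [0,0,0]:
L1 α=2/5: [44, 122/5, 186/5]
L2 α=1: [228, 176, 21]
L3 α=5/6: [529/3, 658/3, 571/6]
→ [176, 219, 95]

(1,0) stack=L1,L2,L3,L4; from [0,0,0]:
L1 α=1/3: [109/3, 254/3, 49]
L2 α=5/8: [1199/8, 489/8, 597/8]
L3 α=0: [1199/8, 489/8, 597/8]
L4 α=2/3: [1157/8, 307/8, 247/8]
rounded: [145, 38, 31]

(2,1) stack=L1,L2,L3,L4; from [0,0,0]:
after L1 α=0: [0, 0, 0]
after L2 α=1: [246, 120, 54]
after L3 α=1/2: [180, 319/2, 81]
after L4 α=1/2: [227/2, 747/4, 319/2]
→ [114, 187, 160]

at x=2,y=0 over L1,L2,L3,L4:
L1 α=3/5: [279/5, 738/5, 243/5]
L2 α=1/7: [2309/35, 794/5, 2083/35]
L3 α=5/7: [45043/245, 559/5, 11866/245]
L4 α=2/5: [231659/1225, 2117/25, 62058/1225]
= [189, 85, 51]

at x=2,y=2 over L1,L2,L3,L5:
after L1 α=1/7: [183/7, 117/7, 180/7]
after L2 α=1: [72, 26, 185]
after L3 α=2/3: [112, 112/3, 183]
after L5 α=3/4: [100, 2011/12, 141/2]
→ [100, 168, 70]


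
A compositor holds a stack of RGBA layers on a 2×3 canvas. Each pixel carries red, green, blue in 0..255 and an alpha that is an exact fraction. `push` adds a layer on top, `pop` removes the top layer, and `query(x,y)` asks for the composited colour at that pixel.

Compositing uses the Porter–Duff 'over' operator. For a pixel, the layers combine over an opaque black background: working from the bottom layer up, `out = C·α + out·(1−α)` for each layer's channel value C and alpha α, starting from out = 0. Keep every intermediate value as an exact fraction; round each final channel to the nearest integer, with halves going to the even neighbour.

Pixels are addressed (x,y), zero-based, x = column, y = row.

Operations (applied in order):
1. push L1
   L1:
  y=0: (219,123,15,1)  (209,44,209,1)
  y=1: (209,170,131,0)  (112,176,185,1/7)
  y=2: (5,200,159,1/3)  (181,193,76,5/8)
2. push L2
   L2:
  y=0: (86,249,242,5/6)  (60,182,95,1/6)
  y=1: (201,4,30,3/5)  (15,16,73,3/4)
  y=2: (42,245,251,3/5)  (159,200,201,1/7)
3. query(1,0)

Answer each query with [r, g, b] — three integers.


query (1,0) [L1,L2] — begin 0,0,0
+L1 (α=1) → [209, 44, 209]
+L2 (α=1/6) → [1105/6, 67, 190]
rounded: [184, 67, 190]


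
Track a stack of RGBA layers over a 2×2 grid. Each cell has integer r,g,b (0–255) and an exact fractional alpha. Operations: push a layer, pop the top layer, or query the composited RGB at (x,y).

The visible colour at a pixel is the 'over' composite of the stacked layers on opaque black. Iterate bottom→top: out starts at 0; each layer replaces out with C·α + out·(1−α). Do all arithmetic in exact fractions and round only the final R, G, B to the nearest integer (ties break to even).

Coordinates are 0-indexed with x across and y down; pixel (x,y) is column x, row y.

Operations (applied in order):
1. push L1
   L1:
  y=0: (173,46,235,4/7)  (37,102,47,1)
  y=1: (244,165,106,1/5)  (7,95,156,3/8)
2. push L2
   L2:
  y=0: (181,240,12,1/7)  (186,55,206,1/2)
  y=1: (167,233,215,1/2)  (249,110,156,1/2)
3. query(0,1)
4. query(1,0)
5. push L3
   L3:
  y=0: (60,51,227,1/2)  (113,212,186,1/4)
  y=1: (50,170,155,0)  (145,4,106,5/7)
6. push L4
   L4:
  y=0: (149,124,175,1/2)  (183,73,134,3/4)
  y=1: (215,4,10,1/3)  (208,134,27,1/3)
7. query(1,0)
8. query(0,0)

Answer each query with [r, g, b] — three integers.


at x=0,y=1 over L1,L2:
L1 α=1/5: [244/5, 33, 106/5]
L2 α=1/2: [1079/10, 133, 1181/10]
= [108, 133, 118]

(1,0) stack=L1,L2; from [0,0,0]:
+L1 (α=1) → [37, 102, 47]
+L2 (α=1/2) → [223/2, 157/2, 253/2]
= [112, 78, 126]

(1,0) stack=L1,L2,L3,L4; from [0,0,0]:
after L1 α=1: [37, 102, 47]
after L2 α=1/2: [223/2, 157/2, 253/2]
after L3 α=1/4: [895/8, 895/8, 1131/8]
after L4 α=3/4: [5287/32, 2647/32, 4347/32]
rounded: [165, 83, 136]

(0,0) stack=L1,L2,L3,L4; from [0,0,0]:
+L1 (α=4/7) → [692/7, 184/7, 940/7]
+L2 (α=1/7) → [5419/49, 2784/49, 5724/49]
+L3 (α=1/2) → [8359/98, 5283/98, 16847/98]
+L4 (α=1/2) → [22961/196, 17435/196, 33997/196]
rounded: [117, 89, 173]


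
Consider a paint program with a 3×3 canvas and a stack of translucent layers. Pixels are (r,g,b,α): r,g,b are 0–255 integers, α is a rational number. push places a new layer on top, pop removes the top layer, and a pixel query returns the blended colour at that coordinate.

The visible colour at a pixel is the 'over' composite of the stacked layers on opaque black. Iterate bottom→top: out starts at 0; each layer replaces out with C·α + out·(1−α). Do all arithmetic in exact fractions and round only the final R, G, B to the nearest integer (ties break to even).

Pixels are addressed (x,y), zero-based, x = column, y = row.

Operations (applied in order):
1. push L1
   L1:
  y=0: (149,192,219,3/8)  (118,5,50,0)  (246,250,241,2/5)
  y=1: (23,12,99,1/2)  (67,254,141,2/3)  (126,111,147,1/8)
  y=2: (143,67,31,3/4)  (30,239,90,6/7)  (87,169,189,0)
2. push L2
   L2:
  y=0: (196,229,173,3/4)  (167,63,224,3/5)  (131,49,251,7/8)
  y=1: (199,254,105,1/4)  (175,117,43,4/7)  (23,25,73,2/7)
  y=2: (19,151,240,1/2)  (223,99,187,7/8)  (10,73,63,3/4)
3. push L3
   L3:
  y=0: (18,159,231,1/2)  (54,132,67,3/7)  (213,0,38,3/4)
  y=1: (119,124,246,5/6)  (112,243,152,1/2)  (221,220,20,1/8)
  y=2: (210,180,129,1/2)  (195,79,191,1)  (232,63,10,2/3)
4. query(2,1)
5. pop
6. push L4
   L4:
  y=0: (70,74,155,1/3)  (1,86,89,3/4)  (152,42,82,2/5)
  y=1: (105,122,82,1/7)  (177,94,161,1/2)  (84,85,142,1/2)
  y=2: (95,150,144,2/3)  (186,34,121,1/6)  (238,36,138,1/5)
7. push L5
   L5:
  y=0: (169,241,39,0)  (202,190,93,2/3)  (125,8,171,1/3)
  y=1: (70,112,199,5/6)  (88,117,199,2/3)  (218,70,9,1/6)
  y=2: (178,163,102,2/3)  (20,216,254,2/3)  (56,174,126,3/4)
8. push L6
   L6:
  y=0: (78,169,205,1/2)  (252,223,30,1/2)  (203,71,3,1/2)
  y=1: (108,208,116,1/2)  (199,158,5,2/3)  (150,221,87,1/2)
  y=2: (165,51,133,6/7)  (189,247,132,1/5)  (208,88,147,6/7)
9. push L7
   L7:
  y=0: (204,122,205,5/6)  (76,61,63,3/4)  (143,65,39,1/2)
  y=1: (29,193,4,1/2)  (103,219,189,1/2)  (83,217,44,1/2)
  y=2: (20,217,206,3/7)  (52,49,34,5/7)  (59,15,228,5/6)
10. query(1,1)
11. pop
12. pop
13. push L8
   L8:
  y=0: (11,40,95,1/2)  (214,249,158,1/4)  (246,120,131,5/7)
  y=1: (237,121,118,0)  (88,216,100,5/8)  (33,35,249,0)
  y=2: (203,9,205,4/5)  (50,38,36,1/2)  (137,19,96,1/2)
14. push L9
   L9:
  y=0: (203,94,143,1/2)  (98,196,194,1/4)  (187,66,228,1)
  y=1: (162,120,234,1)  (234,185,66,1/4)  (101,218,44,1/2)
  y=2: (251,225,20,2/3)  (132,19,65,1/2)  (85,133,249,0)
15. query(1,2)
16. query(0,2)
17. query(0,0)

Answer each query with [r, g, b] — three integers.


(2,1) stack=L1,L2,L3; from [0,0,0]:
after L1 α=1/8: [63/4, 111/8, 147/8]
after L2 α=2/7: [499/28, 955/56, 1903/56]
after L3 α=1/8: [1383/32, 2715/64, 2063/64]
rounded: [43, 42, 32]

at x=1,y=1 over L1,L2,L4,L5,L6,L7:
L1 α=2/3: [134/3, 508/3, 94]
L2 α=4/7: [834/7, 976/7, 454/7]
L4 α=1/2: [2073/14, 817/7, 1581/14]
L5 α=2/3: [4537/42, 2455/21, 7153/42]
L6 α=2/3: [21253/126, 9091/63, 7573/126]
L7 α=1/2: [34231/252, 11444/63, 31387/252]
rounded: [136, 182, 125]

at x=1,y=2 over L1,L2,L4,L5,L8,L9:
L1 α=6/7: [180/7, 1434/7, 540/7]
L2 α=7/8: [11107/56, 6285/56, 9703/56]
L4 α=1/6: [65951/336, 33329/336, 55291/336]
L5 α=2/3: [79391/1008, 178481/1008, 225979/1008]
L8 α=1/2: [129791/2016, 216785/2016, 262267/2016]
L9 α=1/2: [395903/4032, 255089/4032, 393307/4032]
= [98, 63, 98]

query (0,2) [L1,L2,L4,L5,L8,L9] — begin 0,0,0
L1 α=3/4: [429/4, 201/4, 93/4]
L2 α=1/2: [505/8, 805/8, 1053/8]
L4 α=2/3: [675/8, 3205/24, 1119/8]
L5 α=2/3: [3523/24, 11029/72, 917/8]
L8 α=4/5: [23011/120, 13621/360, 7477/40]
L9 α=2/3: [83251/360, 175621/1080, 9077/120]
rounded: [231, 163, 76]

(0,0) stack=L1,L2,L4,L5,L8,L9; from [0,0,0]:
L1 α=3/8: [447/8, 72, 657/8]
L2 α=3/4: [5151/32, 759/4, 4809/32]
L4 α=1/3: [6271/48, 907/6, 7289/48]
L5 α=0: [6271/48, 907/6, 7289/48]
L8 α=1/2: [6799/96, 1147/12, 11849/96]
L9 α=1/2: [26287/192, 2275/24, 25577/192]
→ [137, 95, 133]


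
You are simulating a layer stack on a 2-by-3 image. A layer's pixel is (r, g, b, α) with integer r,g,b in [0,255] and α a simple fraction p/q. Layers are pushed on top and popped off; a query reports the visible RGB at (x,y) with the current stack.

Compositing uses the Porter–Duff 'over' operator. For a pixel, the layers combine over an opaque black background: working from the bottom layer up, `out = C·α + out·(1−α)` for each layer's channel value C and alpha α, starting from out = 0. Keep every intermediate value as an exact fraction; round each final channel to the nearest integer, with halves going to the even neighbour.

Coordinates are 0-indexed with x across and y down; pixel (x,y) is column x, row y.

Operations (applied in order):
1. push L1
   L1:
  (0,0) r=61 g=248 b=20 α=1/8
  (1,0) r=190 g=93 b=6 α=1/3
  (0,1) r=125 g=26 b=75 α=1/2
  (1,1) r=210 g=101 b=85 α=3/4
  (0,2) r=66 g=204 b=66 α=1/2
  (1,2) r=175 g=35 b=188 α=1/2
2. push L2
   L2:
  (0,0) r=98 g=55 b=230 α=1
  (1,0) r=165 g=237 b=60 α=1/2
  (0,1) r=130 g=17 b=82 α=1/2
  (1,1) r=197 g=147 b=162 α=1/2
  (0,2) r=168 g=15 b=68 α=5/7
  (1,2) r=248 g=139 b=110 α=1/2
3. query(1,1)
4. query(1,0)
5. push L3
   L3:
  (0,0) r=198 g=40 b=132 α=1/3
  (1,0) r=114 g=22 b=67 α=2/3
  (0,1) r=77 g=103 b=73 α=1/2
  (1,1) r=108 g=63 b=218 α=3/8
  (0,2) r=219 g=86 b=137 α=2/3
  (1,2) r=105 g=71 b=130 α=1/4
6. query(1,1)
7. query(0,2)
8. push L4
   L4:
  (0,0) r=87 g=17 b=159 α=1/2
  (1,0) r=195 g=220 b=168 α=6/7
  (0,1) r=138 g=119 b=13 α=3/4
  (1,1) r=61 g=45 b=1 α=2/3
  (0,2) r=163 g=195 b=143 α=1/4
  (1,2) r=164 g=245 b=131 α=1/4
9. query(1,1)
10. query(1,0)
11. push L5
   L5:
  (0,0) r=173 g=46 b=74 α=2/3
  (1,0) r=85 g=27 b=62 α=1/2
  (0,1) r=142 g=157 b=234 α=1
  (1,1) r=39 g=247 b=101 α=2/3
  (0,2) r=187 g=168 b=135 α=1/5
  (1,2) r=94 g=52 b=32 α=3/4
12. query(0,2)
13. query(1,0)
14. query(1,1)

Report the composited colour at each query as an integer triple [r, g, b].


query (1,1) [L1,L2] — begin 0,0,0
+L1 (α=3/4) → [315/2, 303/4, 255/4]
+L2 (α=1/2) → [709/4, 891/8, 903/8]
→ [177, 111, 113]

at x=1,y=0 over L1,L2:
L1 α=1/3: [190/3, 31, 2]
L2 α=1/2: [685/6, 134, 31]
rounded: [114, 134, 31]

(1,1) stack=L1,L2,L3; from [0,0,0]:
after L1 α=3/4: [315/2, 303/4, 255/4]
after L2 α=1/2: [709/4, 891/8, 903/8]
after L3 α=3/8: [4841/32, 5967/64, 9747/64]
→ [151, 93, 152]

query (0,2) [L1,L2,L3] — begin 0,0,0
+L1 (α=1/2) → [33, 102, 33]
+L2 (α=5/7) → [906/7, 279/7, 58]
+L3 (α=2/3) → [1324/7, 1483/21, 332/3]
= [189, 71, 111]

at x=1,y=1 over L1,L2,L3,L4:
L1 α=3/4: [315/2, 303/4, 255/4]
L2 α=1/2: [709/4, 891/8, 903/8]
L3 α=3/8: [4841/32, 5967/64, 9747/64]
L4 α=2/3: [2915/32, 3909/64, 9875/192]
rounded: [91, 61, 51]

(1,0) stack=L1,L2,L3,L4; from [0,0,0]:
after L1 α=1/3: [190/3, 31, 2]
after L2 α=1/2: [685/6, 134, 31]
after L3 α=2/3: [2053/18, 178/3, 55]
after L4 α=6/7: [23113/126, 4138/21, 1063/7]
→ [183, 197, 152]

at x=0,y=2 over L1,L2,L3,L4,L5:
after L1 α=1/2: [33, 102, 33]
after L2 α=5/7: [906/7, 279/7, 58]
after L3 α=2/3: [1324/7, 1483/21, 332/3]
after L4 α=1/4: [5113/28, 712/7, 475/4]
after L5 α=1/5: [6422/35, 4024/35, 122]
rounded: [183, 115, 122]

(1,0) stack=L1,L2,L3,L4,L5; from [0,0,0]:
L1 α=1/3: [190/3, 31, 2]
L2 α=1/2: [685/6, 134, 31]
L3 α=2/3: [2053/18, 178/3, 55]
L4 α=6/7: [23113/126, 4138/21, 1063/7]
L5 α=1/2: [33823/252, 4705/42, 1497/14]
= [134, 112, 107]

query (1,1) [L1,L2,L3,L4,L5] — begin 0,0,0
L1 α=3/4: [315/2, 303/4, 255/4]
L2 α=1/2: [709/4, 891/8, 903/8]
L3 α=3/8: [4841/32, 5967/64, 9747/64]
L4 α=2/3: [2915/32, 3909/64, 9875/192]
L5 α=2/3: [5411/96, 35525/192, 48659/576]
= [56, 185, 84]


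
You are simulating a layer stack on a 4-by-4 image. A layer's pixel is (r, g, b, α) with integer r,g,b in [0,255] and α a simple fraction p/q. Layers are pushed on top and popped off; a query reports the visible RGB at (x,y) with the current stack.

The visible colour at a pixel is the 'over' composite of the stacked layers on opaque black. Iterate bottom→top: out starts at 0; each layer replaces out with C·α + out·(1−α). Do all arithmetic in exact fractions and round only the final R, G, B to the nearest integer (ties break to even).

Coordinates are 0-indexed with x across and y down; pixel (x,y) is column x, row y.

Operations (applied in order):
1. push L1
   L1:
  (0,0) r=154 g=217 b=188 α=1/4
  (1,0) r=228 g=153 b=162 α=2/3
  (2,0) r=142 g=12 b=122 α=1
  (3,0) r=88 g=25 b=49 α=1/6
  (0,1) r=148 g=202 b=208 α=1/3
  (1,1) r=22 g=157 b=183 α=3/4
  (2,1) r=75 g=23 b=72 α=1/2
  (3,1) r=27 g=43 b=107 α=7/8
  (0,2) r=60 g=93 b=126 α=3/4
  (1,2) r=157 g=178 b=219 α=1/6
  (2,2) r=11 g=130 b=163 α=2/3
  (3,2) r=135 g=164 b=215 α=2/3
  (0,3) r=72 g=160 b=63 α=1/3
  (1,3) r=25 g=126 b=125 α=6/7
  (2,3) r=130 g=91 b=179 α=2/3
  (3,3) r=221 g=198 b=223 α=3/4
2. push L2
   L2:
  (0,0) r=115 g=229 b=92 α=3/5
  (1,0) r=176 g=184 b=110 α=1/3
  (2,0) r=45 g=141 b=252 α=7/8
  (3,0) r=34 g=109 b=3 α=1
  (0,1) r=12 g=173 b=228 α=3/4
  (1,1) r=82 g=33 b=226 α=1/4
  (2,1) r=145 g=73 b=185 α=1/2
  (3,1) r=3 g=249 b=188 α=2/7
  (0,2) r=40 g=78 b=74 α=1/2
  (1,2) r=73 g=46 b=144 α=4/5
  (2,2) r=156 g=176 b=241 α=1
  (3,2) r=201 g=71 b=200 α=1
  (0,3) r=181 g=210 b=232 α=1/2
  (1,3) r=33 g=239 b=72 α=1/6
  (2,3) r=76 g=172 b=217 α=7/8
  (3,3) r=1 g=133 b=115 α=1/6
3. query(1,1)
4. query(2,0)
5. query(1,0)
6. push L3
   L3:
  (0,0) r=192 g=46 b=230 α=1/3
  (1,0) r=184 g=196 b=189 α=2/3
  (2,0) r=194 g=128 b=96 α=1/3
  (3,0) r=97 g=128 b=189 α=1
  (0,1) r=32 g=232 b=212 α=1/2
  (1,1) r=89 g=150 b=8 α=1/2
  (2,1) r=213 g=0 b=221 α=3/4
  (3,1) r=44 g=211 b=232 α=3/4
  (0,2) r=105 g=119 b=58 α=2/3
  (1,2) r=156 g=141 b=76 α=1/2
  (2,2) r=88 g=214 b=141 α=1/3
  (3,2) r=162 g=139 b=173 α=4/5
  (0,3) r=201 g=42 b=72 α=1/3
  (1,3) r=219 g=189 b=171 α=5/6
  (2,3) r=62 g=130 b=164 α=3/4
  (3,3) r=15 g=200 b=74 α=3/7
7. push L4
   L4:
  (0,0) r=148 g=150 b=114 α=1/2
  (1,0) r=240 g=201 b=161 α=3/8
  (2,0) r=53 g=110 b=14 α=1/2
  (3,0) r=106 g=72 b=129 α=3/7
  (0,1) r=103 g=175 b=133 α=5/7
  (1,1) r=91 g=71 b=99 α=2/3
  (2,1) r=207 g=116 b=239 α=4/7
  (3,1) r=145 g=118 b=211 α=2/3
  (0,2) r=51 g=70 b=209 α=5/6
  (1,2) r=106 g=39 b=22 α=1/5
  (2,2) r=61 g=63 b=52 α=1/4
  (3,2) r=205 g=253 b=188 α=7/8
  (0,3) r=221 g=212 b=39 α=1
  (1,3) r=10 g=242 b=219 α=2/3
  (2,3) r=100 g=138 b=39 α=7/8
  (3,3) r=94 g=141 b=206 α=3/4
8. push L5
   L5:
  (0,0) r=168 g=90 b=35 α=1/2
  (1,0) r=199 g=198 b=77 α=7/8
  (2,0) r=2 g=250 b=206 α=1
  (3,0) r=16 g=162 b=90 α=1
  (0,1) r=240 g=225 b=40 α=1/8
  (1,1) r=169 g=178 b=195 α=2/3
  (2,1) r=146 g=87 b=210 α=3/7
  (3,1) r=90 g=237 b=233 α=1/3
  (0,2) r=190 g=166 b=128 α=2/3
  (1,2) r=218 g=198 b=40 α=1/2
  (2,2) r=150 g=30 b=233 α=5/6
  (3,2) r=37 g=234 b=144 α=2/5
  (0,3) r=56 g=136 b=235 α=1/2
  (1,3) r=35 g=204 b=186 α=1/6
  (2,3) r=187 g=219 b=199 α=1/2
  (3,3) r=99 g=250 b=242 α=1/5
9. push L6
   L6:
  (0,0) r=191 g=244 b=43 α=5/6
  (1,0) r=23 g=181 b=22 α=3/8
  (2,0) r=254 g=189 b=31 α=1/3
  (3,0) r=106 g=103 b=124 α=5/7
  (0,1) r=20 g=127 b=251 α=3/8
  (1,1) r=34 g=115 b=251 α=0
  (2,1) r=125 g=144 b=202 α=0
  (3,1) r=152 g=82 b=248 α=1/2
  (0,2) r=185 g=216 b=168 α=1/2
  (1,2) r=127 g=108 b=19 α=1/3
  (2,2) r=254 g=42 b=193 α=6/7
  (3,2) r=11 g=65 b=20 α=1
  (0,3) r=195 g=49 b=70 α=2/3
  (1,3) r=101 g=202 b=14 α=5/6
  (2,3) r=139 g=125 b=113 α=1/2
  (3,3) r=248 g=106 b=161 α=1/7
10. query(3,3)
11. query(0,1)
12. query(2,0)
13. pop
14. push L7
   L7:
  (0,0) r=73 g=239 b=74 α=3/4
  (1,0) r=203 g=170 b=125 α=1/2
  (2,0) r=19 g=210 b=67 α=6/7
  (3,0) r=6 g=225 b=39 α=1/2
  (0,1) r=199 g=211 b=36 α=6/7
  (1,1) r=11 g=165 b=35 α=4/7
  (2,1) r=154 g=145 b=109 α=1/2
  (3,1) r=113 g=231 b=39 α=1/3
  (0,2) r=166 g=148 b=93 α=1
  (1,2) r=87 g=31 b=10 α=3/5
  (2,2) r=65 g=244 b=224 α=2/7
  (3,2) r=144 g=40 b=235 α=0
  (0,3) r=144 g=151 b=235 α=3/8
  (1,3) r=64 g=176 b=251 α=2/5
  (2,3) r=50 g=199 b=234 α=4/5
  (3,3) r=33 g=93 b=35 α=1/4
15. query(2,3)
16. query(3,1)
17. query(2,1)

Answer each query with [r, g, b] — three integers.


at x=1,y=1 over L1,L2:
after L1 α=3/4: [33/2, 471/4, 549/4]
after L2 α=1/4: [263/8, 1545/16, 2551/16]
→ [33, 97, 159]

at x=2,y=0 over L1,L2:
L1 α=1: [142, 12, 122]
L2 α=7/8: [457/8, 999/8, 943/4]
→ [57, 125, 236]

(1,0) stack=L1,L2; from [0,0,0]:
after L1 α=2/3: [152, 102, 108]
after L2 α=1/3: [160, 388/3, 326/3]
rounded: [160, 129, 109]

at x=3,y=3 over L1,L2,L3,L4,L5,L6:
+L1 (α=3/4) → [663/4, 297/2, 669/4]
+L2 (α=1/6) → [3319/24, 1751/12, 3805/24]
+L3 (α=3/7) → [3589/42, 3551/21, 5137/42]
+L4 (α=3/4) → [15433/168, 6217/42, 31093/168]
+L5 (α=1/5) → [19591/210, 17684/105, 41257/210]
+L6 (α=1/7) → [28271/245, 39078/245, 46892/245]
= [115, 160, 191]

(0,1) stack=L1,L2,L3,L4,L5,L6; from [0,0,0]:
+L1 (α=1/3) → [148/3, 202/3, 208/3]
+L2 (α=3/4) → [64/3, 1759/12, 565/3]
+L3 (α=1/2) → [80/3, 4543/24, 1201/6]
+L4 (α=5/7) → [1705/21, 2149/12, 3196/21]
+L5 (α=1/8) → [2425/24, 17743/96, 829/6]
+L6 (α=3/8) → [13565/192, 125291/768, 8663/48]
= [71, 163, 180]

at x=2,y=0 over L1,L2,L3,L4,L5,L6:
L1 α=1: [142, 12, 122]
L2 α=7/8: [457/8, 999/8, 943/4]
L3 α=1/3: [411/4, 1511/12, 1135/6]
L4 α=1/2: [623/8, 2831/24, 1219/12]
L5 α=1: [2, 250, 206]
L6 α=1/3: [86, 689/3, 443/3]
rounded: [86, 230, 148]

at x=2,y=3 over L1,L2,L3,L4,L5,L7:
+L1 (α=2/3) → [260/3, 182/3, 358/3]
+L2 (α=7/8) → [232/3, 1897/12, 4915/24]
+L3 (α=3/4) → [395/6, 6577/48, 16723/96]
+L4 (α=7/8) → [4595/48, 52945/384, 42931/768]
+L5 (α=1/2) → [13571/96, 137041/768, 195763/1536]
+L7 (α=4/5) → [32771/480, 748369/3840, 1633459/7680]
rounded: [68, 195, 213]

query (3,1) [L1,L2,L3,L4,L5,L7] — begin 0,0,0
L1 α=7/8: [189/8, 301/8, 749/8]
L2 α=2/7: [993/56, 5489/56, 6753/56]
L3 α=3/4: [8385/224, 40937/224, 45729/224]
L4 α=2/3: [73345/672, 31267/224, 140257/672]
L5 α=1/3: [103585/1008, 57811/336, 218545/1008]
L7 α=1/3: [160537/1512, 96619/504, 238201/1512]
→ [106, 192, 158]

query (2,1) [L1,L2,L3,L4,L5,L7] — begin 0,0,0
+L1 (α=1/2) → [75/2, 23/2, 36]
+L2 (α=1/2) → [365/4, 169/4, 221/2]
+L3 (α=3/4) → [2921/16, 169/16, 1547/8]
+L4 (α=4/7) → [22011/112, 1133/16, 12289/56]
+L5 (α=3/7) → [34275/196, 311/4, 21109/98]
+L7 (α=1/2) → [64459/392, 891/8, 31791/196]
= [164, 111, 162]


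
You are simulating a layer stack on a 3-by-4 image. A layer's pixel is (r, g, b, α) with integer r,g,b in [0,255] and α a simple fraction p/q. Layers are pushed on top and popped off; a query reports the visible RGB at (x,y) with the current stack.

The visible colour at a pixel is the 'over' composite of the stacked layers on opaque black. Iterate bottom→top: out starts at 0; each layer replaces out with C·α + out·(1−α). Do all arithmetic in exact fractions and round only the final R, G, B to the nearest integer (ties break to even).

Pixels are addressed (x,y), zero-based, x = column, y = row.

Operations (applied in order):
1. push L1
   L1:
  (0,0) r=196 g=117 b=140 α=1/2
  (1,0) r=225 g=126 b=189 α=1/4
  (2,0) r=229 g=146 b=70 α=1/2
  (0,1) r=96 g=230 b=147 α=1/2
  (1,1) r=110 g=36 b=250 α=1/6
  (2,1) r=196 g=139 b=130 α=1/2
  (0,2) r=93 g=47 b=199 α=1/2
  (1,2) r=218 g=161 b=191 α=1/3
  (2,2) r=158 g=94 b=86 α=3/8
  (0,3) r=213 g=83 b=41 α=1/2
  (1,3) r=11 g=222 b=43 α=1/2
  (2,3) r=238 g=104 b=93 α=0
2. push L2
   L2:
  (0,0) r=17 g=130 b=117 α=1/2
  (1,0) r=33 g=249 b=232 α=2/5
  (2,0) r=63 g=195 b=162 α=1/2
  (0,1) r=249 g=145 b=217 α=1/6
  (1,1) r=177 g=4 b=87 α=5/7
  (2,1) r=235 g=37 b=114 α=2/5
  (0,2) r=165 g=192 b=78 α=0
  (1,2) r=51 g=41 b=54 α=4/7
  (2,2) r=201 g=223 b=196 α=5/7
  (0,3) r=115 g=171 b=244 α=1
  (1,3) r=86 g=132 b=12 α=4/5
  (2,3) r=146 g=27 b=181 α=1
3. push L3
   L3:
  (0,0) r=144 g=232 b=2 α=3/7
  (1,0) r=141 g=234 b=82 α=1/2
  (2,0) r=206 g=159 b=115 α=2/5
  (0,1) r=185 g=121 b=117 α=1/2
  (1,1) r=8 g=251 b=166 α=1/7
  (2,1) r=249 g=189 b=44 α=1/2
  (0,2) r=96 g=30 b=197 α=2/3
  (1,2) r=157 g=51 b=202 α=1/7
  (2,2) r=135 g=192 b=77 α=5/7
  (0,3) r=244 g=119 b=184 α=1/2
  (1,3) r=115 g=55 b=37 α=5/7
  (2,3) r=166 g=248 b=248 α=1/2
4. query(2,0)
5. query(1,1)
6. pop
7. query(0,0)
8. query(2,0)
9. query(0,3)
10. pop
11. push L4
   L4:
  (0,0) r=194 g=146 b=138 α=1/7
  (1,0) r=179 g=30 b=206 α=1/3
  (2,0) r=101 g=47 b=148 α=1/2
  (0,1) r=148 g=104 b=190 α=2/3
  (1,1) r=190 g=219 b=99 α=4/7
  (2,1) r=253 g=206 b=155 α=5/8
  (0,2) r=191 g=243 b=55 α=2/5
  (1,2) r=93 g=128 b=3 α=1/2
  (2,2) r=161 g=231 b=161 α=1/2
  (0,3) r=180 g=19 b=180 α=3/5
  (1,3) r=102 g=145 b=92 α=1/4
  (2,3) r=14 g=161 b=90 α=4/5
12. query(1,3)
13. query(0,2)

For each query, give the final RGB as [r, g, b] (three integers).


query (2,0) [L1,L2,L3] — begin 0,0,0
+L1 (α=1/2) → [229/2, 73, 35]
+L2 (α=1/2) → [355/4, 134, 197/2]
+L3 (α=2/5) → [2713/20, 144, 1051/10]
= [136, 144, 105]

at x=1,y=1 over L1,L2,L3:
after L1 α=1/6: [55/3, 6, 125/3]
after L2 α=5/7: [395/3, 32/7, 1555/21]
after L3 α=1/7: [114, 1949/49, 4272/49]
→ [114, 40, 87]

query (0,0) [L1,L2] — begin 0,0,0
after L1 α=1/2: [98, 117/2, 70]
after L2 α=1/2: [115/2, 377/4, 187/2]
rounded: [58, 94, 94]

at x=2,y=0 over L1,L2:
after L1 α=1/2: [229/2, 73, 35]
after L2 α=1/2: [355/4, 134, 197/2]
= [89, 134, 98]

at x=0,y=3 over L1,L2:
+L1 (α=1/2) → [213/2, 83/2, 41/2]
+L2 (α=1) → [115, 171, 244]
→ [115, 171, 244]

at x=1,y=3 over L1,L4:
+L1 (α=1/2) → [11/2, 111, 43/2]
+L4 (α=1/4) → [237/8, 239/2, 313/8]
= [30, 120, 39]

at x=0,y=2 over L1,L4:
+L1 (α=1/2) → [93/2, 47/2, 199/2]
+L4 (α=2/5) → [1043/10, 1113/10, 817/10]
→ [104, 111, 82]


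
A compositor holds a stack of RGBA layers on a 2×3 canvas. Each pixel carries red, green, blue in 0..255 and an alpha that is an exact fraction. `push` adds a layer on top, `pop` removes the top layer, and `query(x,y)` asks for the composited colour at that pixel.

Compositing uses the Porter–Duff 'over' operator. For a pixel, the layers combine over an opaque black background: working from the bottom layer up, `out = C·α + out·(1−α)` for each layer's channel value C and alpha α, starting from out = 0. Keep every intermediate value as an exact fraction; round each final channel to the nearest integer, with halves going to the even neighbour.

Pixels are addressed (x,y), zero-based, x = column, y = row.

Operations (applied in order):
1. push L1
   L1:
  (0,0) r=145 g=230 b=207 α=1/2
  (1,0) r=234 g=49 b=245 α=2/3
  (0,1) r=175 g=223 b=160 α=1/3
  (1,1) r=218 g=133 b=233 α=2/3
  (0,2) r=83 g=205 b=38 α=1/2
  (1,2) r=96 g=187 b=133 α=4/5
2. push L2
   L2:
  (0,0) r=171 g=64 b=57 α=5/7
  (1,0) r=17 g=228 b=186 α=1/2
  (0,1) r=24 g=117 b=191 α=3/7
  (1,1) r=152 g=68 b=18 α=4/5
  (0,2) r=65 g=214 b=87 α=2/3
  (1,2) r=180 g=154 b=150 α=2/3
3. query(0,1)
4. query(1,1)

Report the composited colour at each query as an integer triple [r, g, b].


at x=0,y=1 over L1,L2:
+L1 (α=1/3) → [175/3, 223/3, 160/3]
+L2 (α=3/7) → [916/21, 1945/21, 337/3]
→ [44, 93, 112]

(1,1) stack=L1,L2; from [0,0,0]:
after L1 α=2/3: [436/3, 266/3, 466/3]
after L2 α=4/5: [452/3, 1082/15, 682/15]
→ [151, 72, 45]


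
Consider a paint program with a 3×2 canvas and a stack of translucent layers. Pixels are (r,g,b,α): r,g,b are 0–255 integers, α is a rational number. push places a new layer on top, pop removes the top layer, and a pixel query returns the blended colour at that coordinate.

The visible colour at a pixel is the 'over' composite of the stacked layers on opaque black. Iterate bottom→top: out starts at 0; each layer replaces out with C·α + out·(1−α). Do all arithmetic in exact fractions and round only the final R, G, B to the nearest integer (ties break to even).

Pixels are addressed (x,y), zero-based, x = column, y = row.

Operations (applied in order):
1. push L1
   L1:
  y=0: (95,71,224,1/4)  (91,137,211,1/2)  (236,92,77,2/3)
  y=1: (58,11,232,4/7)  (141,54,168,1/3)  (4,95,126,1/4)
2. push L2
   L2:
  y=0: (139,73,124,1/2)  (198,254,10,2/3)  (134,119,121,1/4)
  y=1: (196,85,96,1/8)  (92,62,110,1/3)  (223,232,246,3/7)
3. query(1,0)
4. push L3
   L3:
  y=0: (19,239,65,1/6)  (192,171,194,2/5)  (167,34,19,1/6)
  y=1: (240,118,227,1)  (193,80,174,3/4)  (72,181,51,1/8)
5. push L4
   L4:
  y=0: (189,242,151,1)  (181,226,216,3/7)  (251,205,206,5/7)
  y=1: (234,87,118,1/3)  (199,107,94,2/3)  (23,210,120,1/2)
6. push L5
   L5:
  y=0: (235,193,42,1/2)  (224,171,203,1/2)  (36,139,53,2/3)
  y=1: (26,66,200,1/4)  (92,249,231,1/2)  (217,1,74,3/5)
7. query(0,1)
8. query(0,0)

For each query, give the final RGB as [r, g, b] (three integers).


(1,0) stack=L1,L2; from [0,0,0]:
L1 α=1/2: [91/2, 137/2, 211/2]
L2 α=2/3: [883/6, 1153/6, 251/6]
rounded: [147, 192, 42]

at x=0,y=1 over L1,L2,L3,L4,L5:
after L1 α=4/7: [232/7, 44/7, 928/7]
after L2 α=1/8: [107/2, 129/8, 128]
after L3 α=1: [240, 118, 227]
after L4 α=1/3: [238, 323/3, 572/3]
after L5 α=1/4: [185, 389/4, 193]
rounded: [185, 97, 193]

query (0,0) [L1,L2,L3,L4,L5] — begin 0,0,0
after L1 α=1/4: [95/4, 71/4, 56]
after L2 α=1/2: [651/8, 363/8, 90]
after L3 α=1/6: [3407/48, 3727/48, 515/6]
after L4 α=1: [189, 242, 151]
after L5 α=1/2: [212, 435/2, 193/2]
= [212, 218, 96]


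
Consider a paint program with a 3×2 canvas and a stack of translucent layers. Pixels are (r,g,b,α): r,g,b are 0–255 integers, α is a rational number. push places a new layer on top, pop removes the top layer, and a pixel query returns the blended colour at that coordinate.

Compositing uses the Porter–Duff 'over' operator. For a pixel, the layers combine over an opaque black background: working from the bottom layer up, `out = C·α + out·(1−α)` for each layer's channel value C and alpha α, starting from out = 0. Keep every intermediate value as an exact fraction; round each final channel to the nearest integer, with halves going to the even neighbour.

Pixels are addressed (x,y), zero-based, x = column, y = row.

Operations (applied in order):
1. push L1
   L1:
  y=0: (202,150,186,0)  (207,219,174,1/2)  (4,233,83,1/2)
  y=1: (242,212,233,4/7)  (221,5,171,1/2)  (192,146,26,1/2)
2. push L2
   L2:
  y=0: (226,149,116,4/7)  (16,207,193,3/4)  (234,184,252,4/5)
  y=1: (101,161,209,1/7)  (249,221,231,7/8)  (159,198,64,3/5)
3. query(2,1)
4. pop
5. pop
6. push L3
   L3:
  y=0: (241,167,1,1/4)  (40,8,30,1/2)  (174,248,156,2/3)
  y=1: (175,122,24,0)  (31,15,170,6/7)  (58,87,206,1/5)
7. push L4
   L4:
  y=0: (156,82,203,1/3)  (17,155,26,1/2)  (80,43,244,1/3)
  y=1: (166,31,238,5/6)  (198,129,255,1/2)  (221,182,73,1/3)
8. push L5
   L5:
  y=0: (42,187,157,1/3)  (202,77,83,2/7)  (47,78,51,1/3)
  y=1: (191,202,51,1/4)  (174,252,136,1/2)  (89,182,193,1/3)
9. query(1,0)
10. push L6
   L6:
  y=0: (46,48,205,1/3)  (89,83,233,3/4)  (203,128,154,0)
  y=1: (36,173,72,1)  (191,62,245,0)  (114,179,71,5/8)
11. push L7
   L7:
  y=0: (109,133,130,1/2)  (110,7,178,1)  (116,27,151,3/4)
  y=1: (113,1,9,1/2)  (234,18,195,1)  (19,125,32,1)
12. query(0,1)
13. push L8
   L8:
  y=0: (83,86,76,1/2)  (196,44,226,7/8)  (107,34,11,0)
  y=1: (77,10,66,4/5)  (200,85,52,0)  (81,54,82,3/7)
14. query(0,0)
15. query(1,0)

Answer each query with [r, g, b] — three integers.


at x=2,y=1 over L1,L2:
+L1 (α=1/2) → [96, 73, 13]
+L2 (α=3/5) → [669/5, 148, 218/5]
→ [134, 148, 44]

(1,0) stack=L3,L4,L5; from [0,0,0]:
+L3 (α=1/2) → [20, 4, 15]
+L4 (α=1/2) → [37/2, 159/2, 41/2]
+L5 (α=2/7) → [993/14, 1103/14, 537/14]
= [71, 79, 38]

at x=0,y=1 over L3,L4,L5,L6,L7:
+L3 (α=0) → [0, 0, 0]
+L4 (α=5/6) → [415/3, 155/6, 595/3]
+L5 (α=1/4) → [303/2, 559/8, 323/2]
+L6 (α=1) → [36, 173, 72]
+L7 (α=1/2) → [149/2, 87, 81/2]
rounded: [74, 87, 40]

query (0,0) [L3,L4,L5,L6,L7,L8] — begin 0,0,0
after L3 α=1/4: [241/4, 167/4, 1/4]
after L4 α=1/3: [553/6, 331/6, 407/6]
after L5 α=1/3: [679/9, 892/9, 878/9]
after L6 α=1/3: [1772/27, 2216/27, 3601/27]
after L7 α=1/2: [4715/54, 5807/54, 7111/54]
after L8 α=1/2: [9197/108, 10451/108, 11215/108]
= [85, 97, 104]

(1,0) stack=L3,L4,L5,L6,L7,L8; from [0,0,0]:
+L3 (α=1/2) → [20, 4, 15]
+L4 (α=1/2) → [37/2, 159/2, 41/2]
+L5 (α=2/7) → [993/14, 1103/14, 537/14]
+L6 (α=3/4) → [4731/56, 4589/56, 10323/56]
+L7 (α=1) → [110, 7, 178]
+L8 (α=7/8) → [741/4, 315/8, 220]
rounded: [185, 39, 220]


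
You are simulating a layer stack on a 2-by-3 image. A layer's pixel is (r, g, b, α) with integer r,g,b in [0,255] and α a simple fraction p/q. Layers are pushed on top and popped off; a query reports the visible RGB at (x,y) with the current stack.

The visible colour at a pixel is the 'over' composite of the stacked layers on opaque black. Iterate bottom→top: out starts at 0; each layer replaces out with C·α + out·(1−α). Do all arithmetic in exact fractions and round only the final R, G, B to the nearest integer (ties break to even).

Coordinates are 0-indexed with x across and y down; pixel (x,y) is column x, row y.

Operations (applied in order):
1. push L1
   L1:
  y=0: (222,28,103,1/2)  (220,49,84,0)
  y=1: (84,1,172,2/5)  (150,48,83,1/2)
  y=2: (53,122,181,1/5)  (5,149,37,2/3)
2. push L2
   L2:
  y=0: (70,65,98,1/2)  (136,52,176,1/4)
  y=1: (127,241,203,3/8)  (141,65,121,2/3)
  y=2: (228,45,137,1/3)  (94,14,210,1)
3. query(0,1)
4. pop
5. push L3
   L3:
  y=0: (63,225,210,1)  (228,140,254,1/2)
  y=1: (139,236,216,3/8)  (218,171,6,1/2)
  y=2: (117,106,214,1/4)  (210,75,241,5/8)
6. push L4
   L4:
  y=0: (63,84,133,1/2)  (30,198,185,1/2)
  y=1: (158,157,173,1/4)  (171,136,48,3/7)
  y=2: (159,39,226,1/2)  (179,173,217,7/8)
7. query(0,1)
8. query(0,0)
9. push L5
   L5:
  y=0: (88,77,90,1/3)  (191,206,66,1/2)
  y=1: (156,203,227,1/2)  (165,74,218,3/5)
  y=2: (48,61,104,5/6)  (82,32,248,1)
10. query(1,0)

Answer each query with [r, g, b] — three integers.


at x=0,y=1 over L1,L2:
after L1 α=2/5: [168/5, 2/5, 344/5]
after L2 α=3/8: [549/8, 725/8, 953/8]
rounded: [69, 91, 119]

at x=0,y=1 over L1,L3,L4:
+L1 (α=2/5) → [168/5, 2/5, 344/5]
+L3 (α=3/8) → [585/8, 355/4, 124]
+L4 (α=1/4) → [3019/32, 1693/16, 545/4]
rounded: [94, 106, 136]

at x=0,y=0 over L1,L3,L4:
after L1 α=1/2: [111, 14, 103/2]
after L3 α=1: [63, 225, 210]
after L4 α=1/2: [63, 309/2, 343/2]
→ [63, 154, 172]

(1,0) stack=L1,L3,L4,L5; from [0,0,0]:
L1 α=0: [0, 0, 0]
L3 α=1/2: [114, 70, 127]
L4 α=1/2: [72, 134, 156]
L5 α=1/2: [263/2, 170, 111]
→ [132, 170, 111]


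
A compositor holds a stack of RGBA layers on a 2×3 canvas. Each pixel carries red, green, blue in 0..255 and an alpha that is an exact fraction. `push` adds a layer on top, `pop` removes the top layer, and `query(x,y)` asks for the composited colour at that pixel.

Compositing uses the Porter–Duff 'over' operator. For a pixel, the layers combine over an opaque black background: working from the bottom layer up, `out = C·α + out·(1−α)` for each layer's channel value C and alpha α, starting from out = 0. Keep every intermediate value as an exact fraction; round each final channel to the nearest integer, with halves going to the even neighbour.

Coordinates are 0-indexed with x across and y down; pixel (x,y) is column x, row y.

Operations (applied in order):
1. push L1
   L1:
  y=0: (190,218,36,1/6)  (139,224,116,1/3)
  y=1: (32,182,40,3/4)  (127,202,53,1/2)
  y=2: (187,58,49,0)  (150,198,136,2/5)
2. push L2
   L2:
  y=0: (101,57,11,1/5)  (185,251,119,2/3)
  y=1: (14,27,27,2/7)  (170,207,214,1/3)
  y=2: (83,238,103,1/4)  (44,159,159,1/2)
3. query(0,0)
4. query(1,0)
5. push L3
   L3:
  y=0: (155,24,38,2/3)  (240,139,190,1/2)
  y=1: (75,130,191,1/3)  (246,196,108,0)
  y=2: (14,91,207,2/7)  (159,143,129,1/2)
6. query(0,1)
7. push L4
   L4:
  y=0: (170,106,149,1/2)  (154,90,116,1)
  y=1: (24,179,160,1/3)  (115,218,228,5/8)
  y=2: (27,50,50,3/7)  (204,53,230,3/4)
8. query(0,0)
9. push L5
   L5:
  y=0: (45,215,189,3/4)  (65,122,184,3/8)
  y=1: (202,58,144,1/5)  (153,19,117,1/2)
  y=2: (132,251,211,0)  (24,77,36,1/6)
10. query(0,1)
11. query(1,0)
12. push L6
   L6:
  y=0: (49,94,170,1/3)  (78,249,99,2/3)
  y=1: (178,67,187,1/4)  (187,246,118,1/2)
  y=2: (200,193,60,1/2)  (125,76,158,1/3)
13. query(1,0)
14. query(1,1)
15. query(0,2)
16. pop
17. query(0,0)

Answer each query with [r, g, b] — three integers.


at x=0,y=0 over L1,L2:
after L1 α=1/6: [95/3, 109/3, 6]
after L2 α=1/5: [683/15, 607/15, 7]
rounded: [46, 40, 7]

at x=1,y=0 over L1,L2:
+L1 (α=1/3) → [139/3, 224/3, 116/3]
+L2 (α=2/3) → [1249/9, 1730/9, 830/9]
→ [139, 192, 92]

at x=0,y=1 over L1,L2,L3:
after L1 α=3/4: [24, 273/2, 30]
after L2 α=2/7: [148/7, 1473/14, 204/7]
after L3 α=1/3: [821/21, 2383/21, 1745/21]
→ [39, 113, 83]

query (0,0) [L1,L2,L3,L4] — begin 0,0,0
after L1 α=1/6: [95/3, 109/3, 6]
after L2 α=1/5: [683/15, 607/15, 7]
after L3 α=2/3: [5333/45, 1327/45, 83/3]
after L4 α=1/2: [12983/90, 6097/90, 265/3]
rounded: [144, 68, 88]

(0,1) stack=L1,L2,L3,L4,L5; from [0,0,0]:
L1 α=3/4: [24, 273/2, 30]
L2 α=2/7: [148/7, 1473/14, 204/7]
L3 α=1/3: [821/21, 2383/21, 1745/21]
L4 α=1/3: [2146/63, 8525/63, 6850/63]
L5 α=1/5: [4262/63, 37754/315, 36472/315]
= [68, 120, 116]

query (1,0) [L1,L2,L3,L4,L5] — begin 0,0,0
+L1 (α=1/3) → [139/3, 224/3, 116/3]
+L2 (α=2/3) → [1249/9, 1730/9, 830/9]
+L3 (α=1/2) → [3409/18, 2981/18, 1270/9]
+L4 (α=1) → [154, 90, 116]
+L5 (α=3/8) → [965/8, 102, 283/2]
rounded: [121, 102, 142]

(1,0) stack=L1,L2,L3,L4,L5,L6; from [0,0,0]:
+L1 (α=1/3) → [139/3, 224/3, 116/3]
+L2 (α=2/3) → [1249/9, 1730/9, 830/9]
+L3 (α=1/2) → [3409/18, 2981/18, 1270/9]
+L4 (α=1) → [154, 90, 116]
+L5 (α=3/8) → [965/8, 102, 283/2]
+L6 (α=2/3) → [2213/24, 200, 679/6]
rounded: [92, 200, 113]

query (1,1) [L1,L2,L3,L4,L5,L6] — begin 0,0,0
after L1 α=1/2: [127/2, 101, 53/2]
after L2 α=1/3: [99, 409/3, 89]
after L3 α=0: [99, 409/3, 89]
after L4 α=5/8: [109, 1499/8, 1407/8]
after L5 α=1/2: [131, 1651/16, 2343/16]
after L6 α=1/2: [159, 5587/32, 4231/32]
= [159, 175, 132]

at x=0,y=2 over L1,L2,L3,L4,L5,L6:
after L1 α=0: [0, 0, 0]
after L2 α=1/4: [83/4, 119/2, 103/4]
after L3 α=2/7: [527/28, 137/2, 2171/28]
after L4 α=3/7: [1094/49, 424/7, 3221/49]
after L5 α=0: [1094/49, 424/7, 3221/49]
after L6 α=1/2: [5447/49, 1775/14, 6161/98]
rounded: [111, 127, 63]

(0,0) stack=L1,L2,L3,L4,L5; from [0,0,0]:
L1 α=1/6: [95/3, 109/3, 6]
L2 α=1/5: [683/15, 607/15, 7]
L3 α=2/3: [5333/45, 1327/45, 83/3]
L4 α=1/2: [12983/90, 6097/90, 265/3]
L5 α=3/4: [25133/360, 64147/360, 983/6]
= [70, 178, 164]


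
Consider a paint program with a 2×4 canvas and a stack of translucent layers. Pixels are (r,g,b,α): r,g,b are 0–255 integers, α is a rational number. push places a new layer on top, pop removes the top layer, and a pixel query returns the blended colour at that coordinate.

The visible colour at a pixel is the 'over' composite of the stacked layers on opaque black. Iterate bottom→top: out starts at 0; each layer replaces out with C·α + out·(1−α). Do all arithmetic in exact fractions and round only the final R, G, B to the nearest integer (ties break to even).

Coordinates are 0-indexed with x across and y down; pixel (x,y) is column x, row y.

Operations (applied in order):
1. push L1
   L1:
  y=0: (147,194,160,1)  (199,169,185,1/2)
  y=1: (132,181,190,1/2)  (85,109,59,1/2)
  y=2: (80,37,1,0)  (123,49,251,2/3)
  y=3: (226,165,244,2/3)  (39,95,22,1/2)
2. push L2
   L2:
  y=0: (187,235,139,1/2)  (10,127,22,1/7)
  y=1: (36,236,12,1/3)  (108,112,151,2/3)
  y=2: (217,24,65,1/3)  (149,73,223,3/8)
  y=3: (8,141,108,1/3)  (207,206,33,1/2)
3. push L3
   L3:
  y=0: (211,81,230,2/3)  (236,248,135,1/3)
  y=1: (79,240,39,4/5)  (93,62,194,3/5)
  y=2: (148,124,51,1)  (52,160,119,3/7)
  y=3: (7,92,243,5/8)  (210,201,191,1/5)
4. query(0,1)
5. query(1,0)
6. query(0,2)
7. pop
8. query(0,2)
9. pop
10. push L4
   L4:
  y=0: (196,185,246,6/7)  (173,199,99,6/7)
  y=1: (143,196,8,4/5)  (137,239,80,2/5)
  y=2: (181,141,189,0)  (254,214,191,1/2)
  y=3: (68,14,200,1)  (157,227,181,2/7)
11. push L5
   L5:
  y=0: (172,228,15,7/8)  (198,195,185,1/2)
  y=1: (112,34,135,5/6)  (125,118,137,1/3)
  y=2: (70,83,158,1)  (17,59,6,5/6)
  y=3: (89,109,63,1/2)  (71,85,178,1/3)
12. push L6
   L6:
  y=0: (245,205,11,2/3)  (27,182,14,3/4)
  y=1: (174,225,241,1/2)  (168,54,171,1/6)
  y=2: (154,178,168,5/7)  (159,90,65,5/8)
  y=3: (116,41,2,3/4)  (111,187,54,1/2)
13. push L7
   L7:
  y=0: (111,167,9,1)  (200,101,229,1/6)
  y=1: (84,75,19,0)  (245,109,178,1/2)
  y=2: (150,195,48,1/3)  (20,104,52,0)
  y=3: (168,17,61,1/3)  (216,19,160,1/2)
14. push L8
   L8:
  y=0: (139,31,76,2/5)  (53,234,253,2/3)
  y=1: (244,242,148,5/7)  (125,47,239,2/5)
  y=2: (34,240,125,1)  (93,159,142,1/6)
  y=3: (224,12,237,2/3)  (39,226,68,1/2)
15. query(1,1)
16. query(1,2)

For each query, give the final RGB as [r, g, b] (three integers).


at x=0,y=1 over L1,L2,L3:
L1 α=1/2: [66, 181/2, 95]
L2 α=1/3: [56, 139, 202/3]
L3 α=4/5: [372/5, 1099/5, 134/3]
→ [74, 220, 45]

at x=1,y=0 over L1,L2,L3:
L1 α=1/2: [199/2, 169/2, 185/2]
L2 α=1/7: [607/7, 634/7, 577/7]
L3 α=1/3: [2866/21, 3004/21, 2099/21]
= [136, 143, 100]

(0,2) stack=L1,L2,L3; from [0,0,0]:
+L1 (α=0) → [0, 0, 0]
+L2 (α=1/3) → [217/3, 8, 65/3]
+L3 (α=1) → [148, 124, 51]
= [148, 124, 51]

query (0,2) [L1,L2] — begin 0,0,0
after L1 α=0: [0, 0, 0]
after L2 α=1/3: [217/3, 8, 65/3]
→ [72, 8, 22]

query (1,1) [L1,L4,L5,L6,L7,L8] — begin 0,0,0
L1 α=1/2: [85/2, 109/2, 59/2]
L4 α=2/5: [803/10, 1283/10, 497/10]
L5 α=1/3: [476/5, 1873/15, 394/5]
L6 α=1/6: [322/3, 2035/18, 565/6]
L7 α=1/2: [1057/6, 3997/36, 1633/12]
L8 α=2/5: [1557/10, 1025/12, 709/4]
rounded: [156, 85, 177]

query (1,2) [L1,L4,L5,L6,L7,L8] — begin 0,0,0
+L1 (α=2/3) → [82, 98/3, 502/3]
+L4 (α=1/2) → [168, 370/3, 1075/6]
+L5 (α=5/6) → [253/6, 1255/18, 1255/36]
+L6 (α=5/8) → [1843/16, 3955/48, 5155/96]
+L7 (α=0) → [1843/16, 3955/48, 5155/96]
+L8 (α=1/6) → [10703/96, 27407/288, 39407/576]
→ [111, 95, 68]


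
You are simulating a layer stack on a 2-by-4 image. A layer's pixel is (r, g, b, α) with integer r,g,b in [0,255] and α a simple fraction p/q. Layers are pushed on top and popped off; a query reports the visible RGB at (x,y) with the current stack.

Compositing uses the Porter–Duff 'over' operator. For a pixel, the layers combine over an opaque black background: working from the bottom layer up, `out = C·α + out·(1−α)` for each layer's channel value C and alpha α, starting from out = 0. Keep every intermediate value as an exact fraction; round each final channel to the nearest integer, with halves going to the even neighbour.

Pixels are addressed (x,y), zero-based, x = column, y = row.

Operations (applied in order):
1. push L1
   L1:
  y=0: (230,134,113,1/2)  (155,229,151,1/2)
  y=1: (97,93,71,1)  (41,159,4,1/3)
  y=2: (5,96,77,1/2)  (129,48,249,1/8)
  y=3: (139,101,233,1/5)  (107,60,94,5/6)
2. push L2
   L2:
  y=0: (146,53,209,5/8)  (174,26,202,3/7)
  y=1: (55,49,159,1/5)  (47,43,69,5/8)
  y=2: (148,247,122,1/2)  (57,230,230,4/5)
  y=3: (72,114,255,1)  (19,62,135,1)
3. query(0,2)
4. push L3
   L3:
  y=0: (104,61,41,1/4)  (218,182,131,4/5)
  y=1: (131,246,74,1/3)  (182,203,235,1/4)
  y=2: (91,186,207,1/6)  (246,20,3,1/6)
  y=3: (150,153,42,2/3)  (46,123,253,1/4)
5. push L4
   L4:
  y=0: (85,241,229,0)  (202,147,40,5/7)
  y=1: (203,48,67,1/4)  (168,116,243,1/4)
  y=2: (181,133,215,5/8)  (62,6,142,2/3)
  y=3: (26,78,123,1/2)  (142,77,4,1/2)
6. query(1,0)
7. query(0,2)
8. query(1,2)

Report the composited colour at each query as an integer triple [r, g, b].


(0,2) stack=L1,L2; from [0,0,0]:
+L1 (α=1/2) → [5/2, 48, 77/2]
+L2 (α=1/2) → [301/4, 295/2, 321/4]
rounded: [75, 148, 80]

at x=1,y=0 over L1,L2,L3,L4:
+L1 (α=1/2) → [155/2, 229/2, 151/2]
+L2 (α=3/7) → [832/7, 536/7, 908/7]
+L3 (α=4/5) → [6936/35, 5632/35, 4576/35]
+L4 (α=5/7) → [49222/245, 36989/245, 16152/245]
→ [201, 151, 66]

query (0,2) [L1,L2,L3,L4] — begin 0,0,0
+L1 (α=1/2) → [5/2, 48, 77/2]
+L2 (α=1/2) → [301/4, 295/2, 321/4]
+L3 (α=1/6) → [623/8, 1847/12, 811/8]
+L4 (α=5/8) → [9109/64, 4507/32, 11033/64]
rounded: [142, 141, 172]

query (1,2) [L1,L2,L3,L4] — begin 0,0,0
+L1 (α=1/8) → [129/8, 6, 249/8]
+L2 (α=4/5) → [1953/40, 926/5, 7609/40]
+L3 (α=1/6) → [1307/16, 473/3, 7633/48]
+L4 (α=2/3) → [1097/16, 509/9, 21265/144]
rounded: [69, 57, 148]
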